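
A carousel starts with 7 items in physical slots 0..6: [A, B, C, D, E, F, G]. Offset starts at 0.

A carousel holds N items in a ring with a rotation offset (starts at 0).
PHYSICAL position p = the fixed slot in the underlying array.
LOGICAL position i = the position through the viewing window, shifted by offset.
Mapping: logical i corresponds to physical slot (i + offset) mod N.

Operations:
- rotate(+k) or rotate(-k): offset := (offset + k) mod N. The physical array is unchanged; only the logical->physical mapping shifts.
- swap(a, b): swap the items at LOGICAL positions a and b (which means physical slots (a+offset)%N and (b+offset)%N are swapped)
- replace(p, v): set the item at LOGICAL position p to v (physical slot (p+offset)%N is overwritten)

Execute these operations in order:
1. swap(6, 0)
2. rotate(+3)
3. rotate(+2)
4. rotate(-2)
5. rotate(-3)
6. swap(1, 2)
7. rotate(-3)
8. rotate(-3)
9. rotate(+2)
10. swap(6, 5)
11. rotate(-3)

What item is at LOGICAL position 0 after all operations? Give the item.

After op 1 (swap(6, 0)): offset=0, physical=[G,B,C,D,E,F,A], logical=[G,B,C,D,E,F,A]
After op 2 (rotate(+3)): offset=3, physical=[G,B,C,D,E,F,A], logical=[D,E,F,A,G,B,C]
After op 3 (rotate(+2)): offset=5, physical=[G,B,C,D,E,F,A], logical=[F,A,G,B,C,D,E]
After op 4 (rotate(-2)): offset=3, physical=[G,B,C,D,E,F,A], logical=[D,E,F,A,G,B,C]
After op 5 (rotate(-3)): offset=0, physical=[G,B,C,D,E,F,A], logical=[G,B,C,D,E,F,A]
After op 6 (swap(1, 2)): offset=0, physical=[G,C,B,D,E,F,A], logical=[G,C,B,D,E,F,A]
After op 7 (rotate(-3)): offset=4, physical=[G,C,B,D,E,F,A], logical=[E,F,A,G,C,B,D]
After op 8 (rotate(-3)): offset=1, physical=[G,C,B,D,E,F,A], logical=[C,B,D,E,F,A,G]
After op 9 (rotate(+2)): offset=3, physical=[G,C,B,D,E,F,A], logical=[D,E,F,A,G,C,B]
After op 10 (swap(6, 5)): offset=3, physical=[G,B,C,D,E,F,A], logical=[D,E,F,A,G,B,C]
After op 11 (rotate(-3)): offset=0, physical=[G,B,C,D,E,F,A], logical=[G,B,C,D,E,F,A]

Answer: G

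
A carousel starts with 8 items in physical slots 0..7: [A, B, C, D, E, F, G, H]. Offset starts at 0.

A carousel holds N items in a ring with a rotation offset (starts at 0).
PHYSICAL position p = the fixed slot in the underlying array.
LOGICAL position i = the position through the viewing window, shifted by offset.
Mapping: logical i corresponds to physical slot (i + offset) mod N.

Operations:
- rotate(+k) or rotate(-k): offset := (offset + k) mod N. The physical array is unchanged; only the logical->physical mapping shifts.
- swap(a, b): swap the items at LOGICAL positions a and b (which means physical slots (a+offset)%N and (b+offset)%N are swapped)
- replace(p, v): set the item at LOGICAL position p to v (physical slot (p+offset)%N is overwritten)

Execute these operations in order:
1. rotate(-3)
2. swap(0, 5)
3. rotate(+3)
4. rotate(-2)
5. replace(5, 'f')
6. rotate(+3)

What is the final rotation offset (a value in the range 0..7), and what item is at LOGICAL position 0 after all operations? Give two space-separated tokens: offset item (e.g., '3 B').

Answer: 1 B

Derivation:
After op 1 (rotate(-3)): offset=5, physical=[A,B,C,D,E,F,G,H], logical=[F,G,H,A,B,C,D,E]
After op 2 (swap(0, 5)): offset=5, physical=[A,B,F,D,E,C,G,H], logical=[C,G,H,A,B,F,D,E]
After op 3 (rotate(+3)): offset=0, physical=[A,B,F,D,E,C,G,H], logical=[A,B,F,D,E,C,G,H]
After op 4 (rotate(-2)): offset=6, physical=[A,B,F,D,E,C,G,H], logical=[G,H,A,B,F,D,E,C]
After op 5 (replace(5, 'f')): offset=6, physical=[A,B,F,f,E,C,G,H], logical=[G,H,A,B,F,f,E,C]
After op 6 (rotate(+3)): offset=1, physical=[A,B,F,f,E,C,G,H], logical=[B,F,f,E,C,G,H,A]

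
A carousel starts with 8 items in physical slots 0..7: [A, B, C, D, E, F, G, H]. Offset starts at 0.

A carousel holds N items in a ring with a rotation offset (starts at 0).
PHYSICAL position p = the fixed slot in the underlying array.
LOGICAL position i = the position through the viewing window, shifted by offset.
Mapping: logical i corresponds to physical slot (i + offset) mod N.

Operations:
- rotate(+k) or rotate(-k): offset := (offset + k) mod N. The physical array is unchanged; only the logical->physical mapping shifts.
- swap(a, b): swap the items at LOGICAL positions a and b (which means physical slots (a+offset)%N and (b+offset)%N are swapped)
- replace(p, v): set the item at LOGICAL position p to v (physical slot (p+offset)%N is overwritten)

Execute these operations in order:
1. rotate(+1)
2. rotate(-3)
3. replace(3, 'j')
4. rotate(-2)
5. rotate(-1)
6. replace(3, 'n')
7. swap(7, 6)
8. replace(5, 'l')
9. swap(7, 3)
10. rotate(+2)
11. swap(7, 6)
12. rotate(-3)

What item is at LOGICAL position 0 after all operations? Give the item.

After op 1 (rotate(+1)): offset=1, physical=[A,B,C,D,E,F,G,H], logical=[B,C,D,E,F,G,H,A]
After op 2 (rotate(-3)): offset=6, physical=[A,B,C,D,E,F,G,H], logical=[G,H,A,B,C,D,E,F]
After op 3 (replace(3, 'j')): offset=6, physical=[A,j,C,D,E,F,G,H], logical=[G,H,A,j,C,D,E,F]
After op 4 (rotate(-2)): offset=4, physical=[A,j,C,D,E,F,G,H], logical=[E,F,G,H,A,j,C,D]
After op 5 (rotate(-1)): offset=3, physical=[A,j,C,D,E,F,G,H], logical=[D,E,F,G,H,A,j,C]
After op 6 (replace(3, 'n')): offset=3, physical=[A,j,C,D,E,F,n,H], logical=[D,E,F,n,H,A,j,C]
After op 7 (swap(7, 6)): offset=3, physical=[A,C,j,D,E,F,n,H], logical=[D,E,F,n,H,A,C,j]
After op 8 (replace(5, 'l')): offset=3, physical=[l,C,j,D,E,F,n,H], logical=[D,E,F,n,H,l,C,j]
After op 9 (swap(7, 3)): offset=3, physical=[l,C,n,D,E,F,j,H], logical=[D,E,F,j,H,l,C,n]
After op 10 (rotate(+2)): offset=5, physical=[l,C,n,D,E,F,j,H], logical=[F,j,H,l,C,n,D,E]
After op 11 (swap(7, 6)): offset=5, physical=[l,C,n,E,D,F,j,H], logical=[F,j,H,l,C,n,E,D]
After op 12 (rotate(-3)): offset=2, physical=[l,C,n,E,D,F,j,H], logical=[n,E,D,F,j,H,l,C]

Answer: n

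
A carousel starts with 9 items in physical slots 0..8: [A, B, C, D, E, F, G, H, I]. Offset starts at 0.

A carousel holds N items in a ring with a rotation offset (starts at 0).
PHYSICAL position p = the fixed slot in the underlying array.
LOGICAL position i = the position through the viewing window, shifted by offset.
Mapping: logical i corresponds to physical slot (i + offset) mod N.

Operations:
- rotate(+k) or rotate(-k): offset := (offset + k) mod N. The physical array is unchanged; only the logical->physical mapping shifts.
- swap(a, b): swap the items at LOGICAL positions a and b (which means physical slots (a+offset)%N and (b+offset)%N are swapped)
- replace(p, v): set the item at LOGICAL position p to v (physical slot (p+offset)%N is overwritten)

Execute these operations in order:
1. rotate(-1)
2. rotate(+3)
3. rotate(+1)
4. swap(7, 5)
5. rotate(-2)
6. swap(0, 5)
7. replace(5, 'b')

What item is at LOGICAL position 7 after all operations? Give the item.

Answer: B

Derivation:
After op 1 (rotate(-1)): offset=8, physical=[A,B,C,D,E,F,G,H,I], logical=[I,A,B,C,D,E,F,G,H]
After op 2 (rotate(+3)): offset=2, physical=[A,B,C,D,E,F,G,H,I], logical=[C,D,E,F,G,H,I,A,B]
After op 3 (rotate(+1)): offset=3, physical=[A,B,C,D,E,F,G,H,I], logical=[D,E,F,G,H,I,A,B,C]
After op 4 (swap(7, 5)): offset=3, physical=[A,I,C,D,E,F,G,H,B], logical=[D,E,F,G,H,B,A,I,C]
After op 5 (rotate(-2)): offset=1, physical=[A,I,C,D,E,F,G,H,B], logical=[I,C,D,E,F,G,H,B,A]
After op 6 (swap(0, 5)): offset=1, physical=[A,G,C,D,E,F,I,H,B], logical=[G,C,D,E,F,I,H,B,A]
After op 7 (replace(5, 'b')): offset=1, physical=[A,G,C,D,E,F,b,H,B], logical=[G,C,D,E,F,b,H,B,A]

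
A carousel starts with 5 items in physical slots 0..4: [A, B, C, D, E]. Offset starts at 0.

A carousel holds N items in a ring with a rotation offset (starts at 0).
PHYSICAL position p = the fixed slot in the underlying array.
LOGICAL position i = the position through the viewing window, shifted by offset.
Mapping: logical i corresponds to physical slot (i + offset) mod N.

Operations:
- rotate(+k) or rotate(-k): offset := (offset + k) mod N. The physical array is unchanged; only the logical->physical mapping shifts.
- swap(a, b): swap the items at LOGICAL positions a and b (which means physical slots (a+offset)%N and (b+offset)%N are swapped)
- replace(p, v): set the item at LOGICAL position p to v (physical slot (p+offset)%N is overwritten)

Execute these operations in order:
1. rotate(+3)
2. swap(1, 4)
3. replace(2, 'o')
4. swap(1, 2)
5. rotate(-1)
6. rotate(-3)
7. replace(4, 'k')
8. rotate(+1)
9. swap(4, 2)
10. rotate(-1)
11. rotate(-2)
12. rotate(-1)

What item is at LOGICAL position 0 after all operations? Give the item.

After op 1 (rotate(+3)): offset=3, physical=[A,B,C,D,E], logical=[D,E,A,B,C]
After op 2 (swap(1, 4)): offset=3, physical=[A,B,E,D,C], logical=[D,C,A,B,E]
After op 3 (replace(2, 'o')): offset=3, physical=[o,B,E,D,C], logical=[D,C,o,B,E]
After op 4 (swap(1, 2)): offset=3, physical=[C,B,E,D,o], logical=[D,o,C,B,E]
After op 5 (rotate(-1)): offset=2, physical=[C,B,E,D,o], logical=[E,D,o,C,B]
After op 6 (rotate(-3)): offset=4, physical=[C,B,E,D,o], logical=[o,C,B,E,D]
After op 7 (replace(4, 'k')): offset=4, physical=[C,B,E,k,o], logical=[o,C,B,E,k]
After op 8 (rotate(+1)): offset=0, physical=[C,B,E,k,o], logical=[C,B,E,k,o]
After op 9 (swap(4, 2)): offset=0, physical=[C,B,o,k,E], logical=[C,B,o,k,E]
After op 10 (rotate(-1)): offset=4, physical=[C,B,o,k,E], logical=[E,C,B,o,k]
After op 11 (rotate(-2)): offset=2, physical=[C,B,o,k,E], logical=[o,k,E,C,B]
After op 12 (rotate(-1)): offset=1, physical=[C,B,o,k,E], logical=[B,o,k,E,C]

Answer: B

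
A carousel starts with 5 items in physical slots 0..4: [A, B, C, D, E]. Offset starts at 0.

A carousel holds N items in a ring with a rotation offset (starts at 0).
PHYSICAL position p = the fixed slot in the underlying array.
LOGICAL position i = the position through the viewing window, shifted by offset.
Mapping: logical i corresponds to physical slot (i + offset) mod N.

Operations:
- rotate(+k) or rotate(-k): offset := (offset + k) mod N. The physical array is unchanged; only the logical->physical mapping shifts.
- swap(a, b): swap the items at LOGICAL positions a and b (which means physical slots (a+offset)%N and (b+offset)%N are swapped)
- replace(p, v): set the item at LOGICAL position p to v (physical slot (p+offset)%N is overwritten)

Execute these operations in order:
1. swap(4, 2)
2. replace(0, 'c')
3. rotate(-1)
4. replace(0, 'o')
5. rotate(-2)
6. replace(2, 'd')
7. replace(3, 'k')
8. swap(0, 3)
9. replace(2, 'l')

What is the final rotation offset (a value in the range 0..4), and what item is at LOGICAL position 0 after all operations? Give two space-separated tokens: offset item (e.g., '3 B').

After op 1 (swap(4, 2)): offset=0, physical=[A,B,E,D,C], logical=[A,B,E,D,C]
After op 2 (replace(0, 'c')): offset=0, physical=[c,B,E,D,C], logical=[c,B,E,D,C]
After op 3 (rotate(-1)): offset=4, physical=[c,B,E,D,C], logical=[C,c,B,E,D]
After op 4 (replace(0, 'o')): offset=4, physical=[c,B,E,D,o], logical=[o,c,B,E,D]
After op 5 (rotate(-2)): offset=2, physical=[c,B,E,D,o], logical=[E,D,o,c,B]
After op 6 (replace(2, 'd')): offset=2, physical=[c,B,E,D,d], logical=[E,D,d,c,B]
After op 7 (replace(3, 'k')): offset=2, physical=[k,B,E,D,d], logical=[E,D,d,k,B]
After op 8 (swap(0, 3)): offset=2, physical=[E,B,k,D,d], logical=[k,D,d,E,B]
After op 9 (replace(2, 'l')): offset=2, physical=[E,B,k,D,l], logical=[k,D,l,E,B]

Answer: 2 k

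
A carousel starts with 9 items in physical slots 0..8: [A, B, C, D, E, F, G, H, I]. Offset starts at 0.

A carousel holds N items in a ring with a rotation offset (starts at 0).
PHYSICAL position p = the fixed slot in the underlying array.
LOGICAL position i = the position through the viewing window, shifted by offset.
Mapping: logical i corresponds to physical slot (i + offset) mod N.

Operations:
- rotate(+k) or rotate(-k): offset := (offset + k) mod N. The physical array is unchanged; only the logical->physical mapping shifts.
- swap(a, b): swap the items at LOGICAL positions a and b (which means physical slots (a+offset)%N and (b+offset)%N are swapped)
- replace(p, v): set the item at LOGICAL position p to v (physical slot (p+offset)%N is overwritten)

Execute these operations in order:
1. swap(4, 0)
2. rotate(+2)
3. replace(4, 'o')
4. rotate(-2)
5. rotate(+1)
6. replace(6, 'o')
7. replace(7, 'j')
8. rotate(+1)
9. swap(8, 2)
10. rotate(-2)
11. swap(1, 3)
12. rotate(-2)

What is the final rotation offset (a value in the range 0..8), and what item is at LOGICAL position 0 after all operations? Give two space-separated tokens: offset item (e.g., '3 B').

After op 1 (swap(4, 0)): offset=0, physical=[E,B,C,D,A,F,G,H,I], logical=[E,B,C,D,A,F,G,H,I]
After op 2 (rotate(+2)): offset=2, physical=[E,B,C,D,A,F,G,H,I], logical=[C,D,A,F,G,H,I,E,B]
After op 3 (replace(4, 'o')): offset=2, physical=[E,B,C,D,A,F,o,H,I], logical=[C,D,A,F,o,H,I,E,B]
After op 4 (rotate(-2)): offset=0, physical=[E,B,C,D,A,F,o,H,I], logical=[E,B,C,D,A,F,o,H,I]
After op 5 (rotate(+1)): offset=1, physical=[E,B,C,D,A,F,o,H,I], logical=[B,C,D,A,F,o,H,I,E]
After op 6 (replace(6, 'o')): offset=1, physical=[E,B,C,D,A,F,o,o,I], logical=[B,C,D,A,F,o,o,I,E]
After op 7 (replace(7, 'j')): offset=1, physical=[E,B,C,D,A,F,o,o,j], logical=[B,C,D,A,F,o,o,j,E]
After op 8 (rotate(+1)): offset=2, physical=[E,B,C,D,A,F,o,o,j], logical=[C,D,A,F,o,o,j,E,B]
After op 9 (swap(8, 2)): offset=2, physical=[E,A,C,D,B,F,o,o,j], logical=[C,D,B,F,o,o,j,E,A]
After op 10 (rotate(-2)): offset=0, physical=[E,A,C,D,B,F,o,o,j], logical=[E,A,C,D,B,F,o,o,j]
After op 11 (swap(1, 3)): offset=0, physical=[E,D,C,A,B,F,o,o,j], logical=[E,D,C,A,B,F,o,o,j]
After op 12 (rotate(-2)): offset=7, physical=[E,D,C,A,B,F,o,o,j], logical=[o,j,E,D,C,A,B,F,o]

Answer: 7 o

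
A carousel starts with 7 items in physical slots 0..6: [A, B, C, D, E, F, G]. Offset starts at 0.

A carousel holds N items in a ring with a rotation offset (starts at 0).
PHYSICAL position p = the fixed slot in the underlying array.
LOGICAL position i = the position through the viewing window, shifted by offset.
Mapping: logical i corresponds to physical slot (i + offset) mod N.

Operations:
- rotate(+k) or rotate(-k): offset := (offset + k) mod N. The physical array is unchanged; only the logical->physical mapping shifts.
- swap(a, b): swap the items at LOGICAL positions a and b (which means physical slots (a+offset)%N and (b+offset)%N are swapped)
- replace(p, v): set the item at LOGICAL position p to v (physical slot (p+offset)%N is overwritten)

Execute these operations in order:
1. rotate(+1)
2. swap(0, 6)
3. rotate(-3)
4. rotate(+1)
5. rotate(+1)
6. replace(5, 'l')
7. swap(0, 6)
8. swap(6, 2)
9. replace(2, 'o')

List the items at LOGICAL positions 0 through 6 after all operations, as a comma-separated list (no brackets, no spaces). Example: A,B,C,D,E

After op 1 (rotate(+1)): offset=1, physical=[A,B,C,D,E,F,G], logical=[B,C,D,E,F,G,A]
After op 2 (swap(0, 6)): offset=1, physical=[B,A,C,D,E,F,G], logical=[A,C,D,E,F,G,B]
After op 3 (rotate(-3)): offset=5, physical=[B,A,C,D,E,F,G], logical=[F,G,B,A,C,D,E]
After op 4 (rotate(+1)): offset=6, physical=[B,A,C,D,E,F,G], logical=[G,B,A,C,D,E,F]
After op 5 (rotate(+1)): offset=0, physical=[B,A,C,D,E,F,G], logical=[B,A,C,D,E,F,G]
After op 6 (replace(5, 'l')): offset=0, physical=[B,A,C,D,E,l,G], logical=[B,A,C,D,E,l,G]
After op 7 (swap(0, 6)): offset=0, physical=[G,A,C,D,E,l,B], logical=[G,A,C,D,E,l,B]
After op 8 (swap(6, 2)): offset=0, physical=[G,A,B,D,E,l,C], logical=[G,A,B,D,E,l,C]
After op 9 (replace(2, 'o')): offset=0, physical=[G,A,o,D,E,l,C], logical=[G,A,o,D,E,l,C]

Answer: G,A,o,D,E,l,C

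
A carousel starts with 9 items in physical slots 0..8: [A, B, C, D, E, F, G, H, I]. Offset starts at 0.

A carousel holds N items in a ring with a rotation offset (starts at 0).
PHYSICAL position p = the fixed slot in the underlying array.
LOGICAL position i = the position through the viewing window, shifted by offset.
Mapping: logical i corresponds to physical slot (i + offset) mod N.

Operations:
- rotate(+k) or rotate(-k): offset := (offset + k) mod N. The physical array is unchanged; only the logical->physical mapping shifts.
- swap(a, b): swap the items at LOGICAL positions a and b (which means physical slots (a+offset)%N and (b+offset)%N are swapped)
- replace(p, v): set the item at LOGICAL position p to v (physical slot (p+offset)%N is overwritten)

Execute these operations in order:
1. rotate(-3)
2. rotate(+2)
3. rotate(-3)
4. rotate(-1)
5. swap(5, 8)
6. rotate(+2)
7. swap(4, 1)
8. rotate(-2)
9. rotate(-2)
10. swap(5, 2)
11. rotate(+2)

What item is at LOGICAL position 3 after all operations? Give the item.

After op 1 (rotate(-3)): offset=6, physical=[A,B,C,D,E,F,G,H,I], logical=[G,H,I,A,B,C,D,E,F]
After op 2 (rotate(+2)): offset=8, physical=[A,B,C,D,E,F,G,H,I], logical=[I,A,B,C,D,E,F,G,H]
After op 3 (rotate(-3)): offset=5, physical=[A,B,C,D,E,F,G,H,I], logical=[F,G,H,I,A,B,C,D,E]
After op 4 (rotate(-1)): offset=4, physical=[A,B,C,D,E,F,G,H,I], logical=[E,F,G,H,I,A,B,C,D]
After op 5 (swap(5, 8)): offset=4, physical=[D,B,C,A,E,F,G,H,I], logical=[E,F,G,H,I,D,B,C,A]
After op 6 (rotate(+2)): offset=6, physical=[D,B,C,A,E,F,G,H,I], logical=[G,H,I,D,B,C,A,E,F]
After op 7 (swap(4, 1)): offset=6, physical=[D,H,C,A,E,F,G,B,I], logical=[G,B,I,D,H,C,A,E,F]
After op 8 (rotate(-2)): offset=4, physical=[D,H,C,A,E,F,G,B,I], logical=[E,F,G,B,I,D,H,C,A]
After op 9 (rotate(-2)): offset=2, physical=[D,H,C,A,E,F,G,B,I], logical=[C,A,E,F,G,B,I,D,H]
After op 10 (swap(5, 2)): offset=2, physical=[D,H,C,A,B,F,G,E,I], logical=[C,A,B,F,G,E,I,D,H]
After op 11 (rotate(+2)): offset=4, physical=[D,H,C,A,B,F,G,E,I], logical=[B,F,G,E,I,D,H,C,A]

Answer: E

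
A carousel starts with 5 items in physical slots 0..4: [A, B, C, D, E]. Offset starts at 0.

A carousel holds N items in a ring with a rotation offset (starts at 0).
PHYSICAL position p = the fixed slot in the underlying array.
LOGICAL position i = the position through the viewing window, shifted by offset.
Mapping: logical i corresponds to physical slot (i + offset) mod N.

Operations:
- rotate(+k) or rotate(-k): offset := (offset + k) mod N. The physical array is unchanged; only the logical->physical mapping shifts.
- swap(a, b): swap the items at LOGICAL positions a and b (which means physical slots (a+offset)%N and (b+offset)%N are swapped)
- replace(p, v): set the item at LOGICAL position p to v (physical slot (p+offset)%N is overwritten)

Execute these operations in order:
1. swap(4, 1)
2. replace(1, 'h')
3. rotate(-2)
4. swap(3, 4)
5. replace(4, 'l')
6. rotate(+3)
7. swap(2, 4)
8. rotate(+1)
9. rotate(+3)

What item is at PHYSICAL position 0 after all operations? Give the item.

Answer: D

Derivation:
After op 1 (swap(4, 1)): offset=0, physical=[A,E,C,D,B], logical=[A,E,C,D,B]
After op 2 (replace(1, 'h')): offset=0, physical=[A,h,C,D,B], logical=[A,h,C,D,B]
After op 3 (rotate(-2)): offset=3, physical=[A,h,C,D,B], logical=[D,B,A,h,C]
After op 4 (swap(3, 4)): offset=3, physical=[A,C,h,D,B], logical=[D,B,A,C,h]
After op 5 (replace(4, 'l')): offset=3, physical=[A,C,l,D,B], logical=[D,B,A,C,l]
After op 6 (rotate(+3)): offset=1, physical=[A,C,l,D,B], logical=[C,l,D,B,A]
After op 7 (swap(2, 4)): offset=1, physical=[D,C,l,A,B], logical=[C,l,A,B,D]
After op 8 (rotate(+1)): offset=2, physical=[D,C,l,A,B], logical=[l,A,B,D,C]
After op 9 (rotate(+3)): offset=0, physical=[D,C,l,A,B], logical=[D,C,l,A,B]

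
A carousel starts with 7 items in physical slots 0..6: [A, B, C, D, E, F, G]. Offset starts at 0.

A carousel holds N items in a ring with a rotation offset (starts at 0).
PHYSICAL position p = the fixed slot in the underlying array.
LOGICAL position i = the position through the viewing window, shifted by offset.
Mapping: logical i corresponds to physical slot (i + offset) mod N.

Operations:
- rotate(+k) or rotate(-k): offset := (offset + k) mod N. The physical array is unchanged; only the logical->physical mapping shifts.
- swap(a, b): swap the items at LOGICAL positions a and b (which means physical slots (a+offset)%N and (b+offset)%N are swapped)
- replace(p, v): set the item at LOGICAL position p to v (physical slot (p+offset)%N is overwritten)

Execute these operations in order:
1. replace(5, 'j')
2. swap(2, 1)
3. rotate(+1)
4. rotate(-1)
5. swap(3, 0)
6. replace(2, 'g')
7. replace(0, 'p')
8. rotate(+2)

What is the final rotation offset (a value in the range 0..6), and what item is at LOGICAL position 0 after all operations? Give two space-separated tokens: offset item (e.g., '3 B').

After op 1 (replace(5, 'j')): offset=0, physical=[A,B,C,D,E,j,G], logical=[A,B,C,D,E,j,G]
After op 2 (swap(2, 1)): offset=0, physical=[A,C,B,D,E,j,G], logical=[A,C,B,D,E,j,G]
After op 3 (rotate(+1)): offset=1, physical=[A,C,B,D,E,j,G], logical=[C,B,D,E,j,G,A]
After op 4 (rotate(-1)): offset=0, physical=[A,C,B,D,E,j,G], logical=[A,C,B,D,E,j,G]
After op 5 (swap(3, 0)): offset=0, physical=[D,C,B,A,E,j,G], logical=[D,C,B,A,E,j,G]
After op 6 (replace(2, 'g')): offset=0, physical=[D,C,g,A,E,j,G], logical=[D,C,g,A,E,j,G]
After op 7 (replace(0, 'p')): offset=0, physical=[p,C,g,A,E,j,G], logical=[p,C,g,A,E,j,G]
After op 8 (rotate(+2)): offset=2, physical=[p,C,g,A,E,j,G], logical=[g,A,E,j,G,p,C]

Answer: 2 g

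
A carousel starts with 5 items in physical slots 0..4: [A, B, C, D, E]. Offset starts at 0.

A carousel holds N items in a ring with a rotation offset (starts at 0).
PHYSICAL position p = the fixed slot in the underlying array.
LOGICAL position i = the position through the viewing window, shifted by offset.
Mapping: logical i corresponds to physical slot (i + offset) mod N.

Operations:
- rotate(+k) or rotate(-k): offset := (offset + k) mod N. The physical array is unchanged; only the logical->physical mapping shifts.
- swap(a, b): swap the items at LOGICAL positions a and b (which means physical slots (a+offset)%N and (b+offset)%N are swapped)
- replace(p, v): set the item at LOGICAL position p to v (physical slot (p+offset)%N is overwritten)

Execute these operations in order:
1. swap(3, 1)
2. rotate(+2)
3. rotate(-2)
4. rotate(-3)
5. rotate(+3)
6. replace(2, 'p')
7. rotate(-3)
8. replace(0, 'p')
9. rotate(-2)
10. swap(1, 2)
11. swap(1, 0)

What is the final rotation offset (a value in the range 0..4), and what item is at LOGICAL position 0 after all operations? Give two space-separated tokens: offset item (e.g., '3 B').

Answer: 0 p

Derivation:
After op 1 (swap(3, 1)): offset=0, physical=[A,D,C,B,E], logical=[A,D,C,B,E]
After op 2 (rotate(+2)): offset=2, physical=[A,D,C,B,E], logical=[C,B,E,A,D]
After op 3 (rotate(-2)): offset=0, physical=[A,D,C,B,E], logical=[A,D,C,B,E]
After op 4 (rotate(-3)): offset=2, physical=[A,D,C,B,E], logical=[C,B,E,A,D]
After op 5 (rotate(+3)): offset=0, physical=[A,D,C,B,E], logical=[A,D,C,B,E]
After op 6 (replace(2, 'p')): offset=0, physical=[A,D,p,B,E], logical=[A,D,p,B,E]
After op 7 (rotate(-3)): offset=2, physical=[A,D,p,B,E], logical=[p,B,E,A,D]
After op 8 (replace(0, 'p')): offset=2, physical=[A,D,p,B,E], logical=[p,B,E,A,D]
After op 9 (rotate(-2)): offset=0, physical=[A,D,p,B,E], logical=[A,D,p,B,E]
After op 10 (swap(1, 2)): offset=0, physical=[A,p,D,B,E], logical=[A,p,D,B,E]
After op 11 (swap(1, 0)): offset=0, physical=[p,A,D,B,E], logical=[p,A,D,B,E]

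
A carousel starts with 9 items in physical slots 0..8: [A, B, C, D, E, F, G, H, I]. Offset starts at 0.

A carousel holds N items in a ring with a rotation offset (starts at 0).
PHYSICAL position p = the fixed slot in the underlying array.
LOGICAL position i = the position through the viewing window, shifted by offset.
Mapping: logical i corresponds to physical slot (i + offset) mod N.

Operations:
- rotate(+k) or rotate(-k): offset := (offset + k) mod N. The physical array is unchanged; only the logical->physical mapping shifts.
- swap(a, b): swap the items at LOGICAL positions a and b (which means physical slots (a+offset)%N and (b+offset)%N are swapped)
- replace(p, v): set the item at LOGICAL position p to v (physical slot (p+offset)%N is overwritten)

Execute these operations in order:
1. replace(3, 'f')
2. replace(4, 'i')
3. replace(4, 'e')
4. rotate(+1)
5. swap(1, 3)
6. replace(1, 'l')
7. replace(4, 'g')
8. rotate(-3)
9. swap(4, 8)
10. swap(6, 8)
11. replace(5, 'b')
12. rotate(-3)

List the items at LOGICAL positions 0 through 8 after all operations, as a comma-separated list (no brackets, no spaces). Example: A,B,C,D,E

Answer: l,g,C,H,I,A,B,G,b

Derivation:
After op 1 (replace(3, 'f')): offset=0, physical=[A,B,C,f,E,F,G,H,I], logical=[A,B,C,f,E,F,G,H,I]
After op 2 (replace(4, 'i')): offset=0, physical=[A,B,C,f,i,F,G,H,I], logical=[A,B,C,f,i,F,G,H,I]
After op 3 (replace(4, 'e')): offset=0, physical=[A,B,C,f,e,F,G,H,I], logical=[A,B,C,f,e,F,G,H,I]
After op 4 (rotate(+1)): offset=1, physical=[A,B,C,f,e,F,G,H,I], logical=[B,C,f,e,F,G,H,I,A]
After op 5 (swap(1, 3)): offset=1, physical=[A,B,e,f,C,F,G,H,I], logical=[B,e,f,C,F,G,H,I,A]
After op 6 (replace(1, 'l')): offset=1, physical=[A,B,l,f,C,F,G,H,I], logical=[B,l,f,C,F,G,H,I,A]
After op 7 (replace(4, 'g')): offset=1, physical=[A,B,l,f,C,g,G,H,I], logical=[B,l,f,C,g,G,H,I,A]
After op 8 (rotate(-3)): offset=7, physical=[A,B,l,f,C,g,G,H,I], logical=[H,I,A,B,l,f,C,g,G]
After op 9 (swap(4, 8)): offset=7, physical=[A,B,G,f,C,g,l,H,I], logical=[H,I,A,B,G,f,C,g,l]
After op 10 (swap(6, 8)): offset=7, physical=[A,B,G,f,l,g,C,H,I], logical=[H,I,A,B,G,f,l,g,C]
After op 11 (replace(5, 'b')): offset=7, physical=[A,B,G,b,l,g,C,H,I], logical=[H,I,A,B,G,b,l,g,C]
After op 12 (rotate(-3)): offset=4, physical=[A,B,G,b,l,g,C,H,I], logical=[l,g,C,H,I,A,B,G,b]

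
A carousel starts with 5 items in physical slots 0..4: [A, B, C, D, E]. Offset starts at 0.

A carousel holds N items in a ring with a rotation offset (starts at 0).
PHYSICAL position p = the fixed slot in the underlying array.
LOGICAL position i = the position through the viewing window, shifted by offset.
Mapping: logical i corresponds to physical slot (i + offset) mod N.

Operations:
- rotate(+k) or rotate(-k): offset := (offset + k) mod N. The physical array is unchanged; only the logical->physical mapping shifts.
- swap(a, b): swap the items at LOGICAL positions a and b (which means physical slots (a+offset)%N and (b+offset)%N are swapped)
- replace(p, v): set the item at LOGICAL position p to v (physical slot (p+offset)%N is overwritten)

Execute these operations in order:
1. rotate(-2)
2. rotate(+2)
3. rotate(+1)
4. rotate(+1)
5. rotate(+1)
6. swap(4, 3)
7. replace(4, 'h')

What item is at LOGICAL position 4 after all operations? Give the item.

Answer: h

Derivation:
After op 1 (rotate(-2)): offset=3, physical=[A,B,C,D,E], logical=[D,E,A,B,C]
After op 2 (rotate(+2)): offset=0, physical=[A,B,C,D,E], logical=[A,B,C,D,E]
After op 3 (rotate(+1)): offset=1, physical=[A,B,C,D,E], logical=[B,C,D,E,A]
After op 4 (rotate(+1)): offset=2, physical=[A,B,C,D,E], logical=[C,D,E,A,B]
After op 5 (rotate(+1)): offset=3, physical=[A,B,C,D,E], logical=[D,E,A,B,C]
After op 6 (swap(4, 3)): offset=3, physical=[A,C,B,D,E], logical=[D,E,A,C,B]
After op 7 (replace(4, 'h')): offset=3, physical=[A,C,h,D,E], logical=[D,E,A,C,h]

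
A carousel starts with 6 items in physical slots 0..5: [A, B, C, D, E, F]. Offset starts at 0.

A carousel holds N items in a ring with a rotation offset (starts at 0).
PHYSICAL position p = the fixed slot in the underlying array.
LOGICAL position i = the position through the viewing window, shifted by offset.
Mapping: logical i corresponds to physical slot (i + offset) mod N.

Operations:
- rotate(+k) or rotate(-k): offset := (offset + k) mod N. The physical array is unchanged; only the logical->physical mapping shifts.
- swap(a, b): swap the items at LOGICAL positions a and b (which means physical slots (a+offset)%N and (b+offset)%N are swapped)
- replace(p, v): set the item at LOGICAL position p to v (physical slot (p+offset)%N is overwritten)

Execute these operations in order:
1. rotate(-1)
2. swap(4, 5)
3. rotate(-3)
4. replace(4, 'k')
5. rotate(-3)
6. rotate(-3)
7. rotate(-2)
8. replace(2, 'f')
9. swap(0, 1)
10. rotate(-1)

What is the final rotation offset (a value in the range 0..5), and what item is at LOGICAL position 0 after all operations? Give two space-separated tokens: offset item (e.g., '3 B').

Answer: 5 F

Derivation:
After op 1 (rotate(-1)): offset=5, physical=[A,B,C,D,E,F], logical=[F,A,B,C,D,E]
After op 2 (swap(4, 5)): offset=5, physical=[A,B,C,E,D,F], logical=[F,A,B,C,E,D]
After op 3 (rotate(-3)): offset=2, physical=[A,B,C,E,D,F], logical=[C,E,D,F,A,B]
After op 4 (replace(4, 'k')): offset=2, physical=[k,B,C,E,D,F], logical=[C,E,D,F,k,B]
After op 5 (rotate(-3)): offset=5, physical=[k,B,C,E,D,F], logical=[F,k,B,C,E,D]
After op 6 (rotate(-3)): offset=2, physical=[k,B,C,E,D,F], logical=[C,E,D,F,k,B]
After op 7 (rotate(-2)): offset=0, physical=[k,B,C,E,D,F], logical=[k,B,C,E,D,F]
After op 8 (replace(2, 'f')): offset=0, physical=[k,B,f,E,D,F], logical=[k,B,f,E,D,F]
After op 9 (swap(0, 1)): offset=0, physical=[B,k,f,E,D,F], logical=[B,k,f,E,D,F]
After op 10 (rotate(-1)): offset=5, physical=[B,k,f,E,D,F], logical=[F,B,k,f,E,D]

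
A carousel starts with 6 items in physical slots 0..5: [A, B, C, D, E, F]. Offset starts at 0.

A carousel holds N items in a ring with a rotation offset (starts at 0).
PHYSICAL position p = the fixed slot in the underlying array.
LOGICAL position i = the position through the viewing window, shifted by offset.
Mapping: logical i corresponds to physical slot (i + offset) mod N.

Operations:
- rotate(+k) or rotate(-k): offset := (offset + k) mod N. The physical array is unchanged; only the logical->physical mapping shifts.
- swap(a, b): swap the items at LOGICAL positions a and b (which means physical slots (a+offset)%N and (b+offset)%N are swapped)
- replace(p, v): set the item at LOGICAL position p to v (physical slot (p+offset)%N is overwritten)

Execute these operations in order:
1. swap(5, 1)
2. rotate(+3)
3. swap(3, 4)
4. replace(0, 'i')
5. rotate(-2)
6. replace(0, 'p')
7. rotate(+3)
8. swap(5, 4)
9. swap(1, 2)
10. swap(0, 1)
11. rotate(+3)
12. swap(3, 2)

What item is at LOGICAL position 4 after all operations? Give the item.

After op 1 (swap(5, 1)): offset=0, physical=[A,F,C,D,E,B], logical=[A,F,C,D,E,B]
After op 2 (rotate(+3)): offset=3, physical=[A,F,C,D,E,B], logical=[D,E,B,A,F,C]
After op 3 (swap(3, 4)): offset=3, physical=[F,A,C,D,E,B], logical=[D,E,B,F,A,C]
After op 4 (replace(0, 'i')): offset=3, physical=[F,A,C,i,E,B], logical=[i,E,B,F,A,C]
After op 5 (rotate(-2)): offset=1, physical=[F,A,C,i,E,B], logical=[A,C,i,E,B,F]
After op 6 (replace(0, 'p')): offset=1, physical=[F,p,C,i,E,B], logical=[p,C,i,E,B,F]
After op 7 (rotate(+3)): offset=4, physical=[F,p,C,i,E,B], logical=[E,B,F,p,C,i]
After op 8 (swap(5, 4)): offset=4, physical=[F,p,i,C,E,B], logical=[E,B,F,p,i,C]
After op 9 (swap(1, 2)): offset=4, physical=[B,p,i,C,E,F], logical=[E,F,B,p,i,C]
After op 10 (swap(0, 1)): offset=4, physical=[B,p,i,C,F,E], logical=[F,E,B,p,i,C]
After op 11 (rotate(+3)): offset=1, physical=[B,p,i,C,F,E], logical=[p,i,C,F,E,B]
After op 12 (swap(3, 2)): offset=1, physical=[B,p,i,F,C,E], logical=[p,i,F,C,E,B]

Answer: E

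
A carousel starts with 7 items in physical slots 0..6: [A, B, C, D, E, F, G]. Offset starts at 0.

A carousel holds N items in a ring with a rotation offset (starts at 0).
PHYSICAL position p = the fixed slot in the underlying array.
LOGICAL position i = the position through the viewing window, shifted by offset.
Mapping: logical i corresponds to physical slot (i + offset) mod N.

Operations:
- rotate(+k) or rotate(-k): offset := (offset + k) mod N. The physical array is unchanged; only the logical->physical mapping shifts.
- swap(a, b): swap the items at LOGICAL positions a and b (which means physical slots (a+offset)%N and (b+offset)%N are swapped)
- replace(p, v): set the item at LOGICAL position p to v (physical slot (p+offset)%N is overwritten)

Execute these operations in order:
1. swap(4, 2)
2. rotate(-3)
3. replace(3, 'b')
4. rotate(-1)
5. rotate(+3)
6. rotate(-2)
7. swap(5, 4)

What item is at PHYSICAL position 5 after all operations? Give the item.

Answer: F

Derivation:
After op 1 (swap(4, 2)): offset=0, physical=[A,B,E,D,C,F,G], logical=[A,B,E,D,C,F,G]
After op 2 (rotate(-3)): offset=4, physical=[A,B,E,D,C,F,G], logical=[C,F,G,A,B,E,D]
After op 3 (replace(3, 'b')): offset=4, physical=[b,B,E,D,C,F,G], logical=[C,F,G,b,B,E,D]
After op 4 (rotate(-1)): offset=3, physical=[b,B,E,D,C,F,G], logical=[D,C,F,G,b,B,E]
After op 5 (rotate(+3)): offset=6, physical=[b,B,E,D,C,F,G], logical=[G,b,B,E,D,C,F]
After op 6 (rotate(-2)): offset=4, physical=[b,B,E,D,C,F,G], logical=[C,F,G,b,B,E,D]
After op 7 (swap(5, 4)): offset=4, physical=[b,E,B,D,C,F,G], logical=[C,F,G,b,E,B,D]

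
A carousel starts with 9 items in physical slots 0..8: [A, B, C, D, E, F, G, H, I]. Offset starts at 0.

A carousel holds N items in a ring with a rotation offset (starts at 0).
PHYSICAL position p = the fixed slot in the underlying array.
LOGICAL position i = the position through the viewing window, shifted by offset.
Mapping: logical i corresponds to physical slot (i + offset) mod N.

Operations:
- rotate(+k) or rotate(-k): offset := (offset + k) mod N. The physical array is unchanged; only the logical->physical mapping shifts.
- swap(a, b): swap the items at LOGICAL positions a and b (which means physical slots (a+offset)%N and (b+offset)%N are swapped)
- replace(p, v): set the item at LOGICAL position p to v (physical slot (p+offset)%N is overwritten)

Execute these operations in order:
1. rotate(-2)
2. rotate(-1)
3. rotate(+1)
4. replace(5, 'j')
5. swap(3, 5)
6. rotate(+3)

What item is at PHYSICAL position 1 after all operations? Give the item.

After op 1 (rotate(-2)): offset=7, physical=[A,B,C,D,E,F,G,H,I], logical=[H,I,A,B,C,D,E,F,G]
After op 2 (rotate(-1)): offset=6, physical=[A,B,C,D,E,F,G,H,I], logical=[G,H,I,A,B,C,D,E,F]
After op 3 (rotate(+1)): offset=7, physical=[A,B,C,D,E,F,G,H,I], logical=[H,I,A,B,C,D,E,F,G]
After op 4 (replace(5, 'j')): offset=7, physical=[A,B,C,j,E,F,G,H,I], logical=[H,I,A,B,C,j,E,F,G]
After op 5 (swap(3, 5)): offset=7, physical=[A,j,C,B,E,F,G,H,I], logical=[H,I,A,j,C,B,E,F,G]
After op 6 (rotate(+3)): offset=1, physical=[A,j,C,B,E,F,G,H,I], logical=[j,C,B,E,F,G,H,I,A]

Answer: j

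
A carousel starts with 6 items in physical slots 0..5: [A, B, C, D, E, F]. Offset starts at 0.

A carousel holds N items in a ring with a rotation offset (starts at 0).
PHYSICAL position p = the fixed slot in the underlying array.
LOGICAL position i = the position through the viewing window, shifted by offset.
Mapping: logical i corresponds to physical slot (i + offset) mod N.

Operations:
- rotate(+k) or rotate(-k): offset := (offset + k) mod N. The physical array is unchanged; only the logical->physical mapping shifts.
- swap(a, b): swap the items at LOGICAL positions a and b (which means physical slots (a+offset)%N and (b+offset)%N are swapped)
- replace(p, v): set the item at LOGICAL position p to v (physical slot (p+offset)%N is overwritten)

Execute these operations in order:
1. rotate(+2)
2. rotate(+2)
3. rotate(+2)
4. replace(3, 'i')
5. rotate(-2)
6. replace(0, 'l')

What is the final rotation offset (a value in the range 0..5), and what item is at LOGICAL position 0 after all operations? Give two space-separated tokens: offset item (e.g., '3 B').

Answer: 4 l

Derivation:
After op 1 (rotate(+2)): offset=2, physical=[A,B,C,D,E,F], logical=[C,D,E,F,A,B]
After op 2 (rotate(+2)): offset=4, physical=[A,B,C,D,E,F], logical=[E,F,A,B,C,D]
After op 3 (rotate(+2)): offset=0, physical=[A,B,C,D,E,F], logical=[A,B,C,D,E,F]
After op 4 (replace(3, 'i')): offset=0, physical=[A,B,C,i,E,F], logical=[A,B,C,i,E,F]
After op 5 (rotate(-2)): offset=4, physical=[A,B,C,i,E,F], logical=[E,F,A,B,C,i]
After op 6 (replace(0, 'l')): offset=4, physical=[A,B,C,i,l,F], logical=[l,F,A,B,C,i]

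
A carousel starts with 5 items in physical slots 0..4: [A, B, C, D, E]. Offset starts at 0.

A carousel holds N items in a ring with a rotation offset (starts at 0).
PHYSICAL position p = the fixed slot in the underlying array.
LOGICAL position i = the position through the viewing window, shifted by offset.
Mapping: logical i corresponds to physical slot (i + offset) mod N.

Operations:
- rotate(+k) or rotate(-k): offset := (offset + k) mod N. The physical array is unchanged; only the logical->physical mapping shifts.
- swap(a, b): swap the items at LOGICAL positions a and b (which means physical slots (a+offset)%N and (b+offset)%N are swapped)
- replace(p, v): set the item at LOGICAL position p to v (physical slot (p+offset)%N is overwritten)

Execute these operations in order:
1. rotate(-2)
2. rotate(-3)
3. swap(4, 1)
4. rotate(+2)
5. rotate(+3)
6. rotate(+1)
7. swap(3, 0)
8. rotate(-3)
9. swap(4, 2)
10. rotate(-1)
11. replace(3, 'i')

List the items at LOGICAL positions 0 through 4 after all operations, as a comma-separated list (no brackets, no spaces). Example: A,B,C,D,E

Answer: A,D,E,i,B

Derivation:
After op 1 (rotate(-2)): offset=3, physical=[A,B,C,D,E], logical=[D,E,A,B,C]
After op 2 (rotate(-3)): offset=0, physical=[A,B,C,D,E], logical=[A,B,C,D,E]
After op 3 (swap(4, 1)): offset=0, physical=[A,E,C,D,B], logical=[A,E,C,D,B]
After op 4 (rotate(+2)): offset=2, physical=[A,E,C,D,B], logical=[C,D,B,A,E]
After op 5 (rotate(+3)): offset=0, physical=[A,E,C,D,B], logical=[A,E,C,D,B]
After op 6 (rotate(+1)): offset=1, physical=[A,E,C,D,B], logical=[E,C,D,B,A]
After op 7 (swap(3, 0)): offset=1, physical=[A,B,C,D,E], logical=[B,C,D,E,A]
After op 8 (rotate(-3)): offset=3, physical=[A,B,C,D,E], logical=[D,E,A,B,C]
After op 9 (swap(4, 2)): offset=3, physical=[C,B,A,D,E], logical=[D,E,C,B,A]
After op 10 (rotate(-1)): offset=2, physical=[C,B,A,D,E], logical=[A,D,E,C,B]
After op 11 (replace(3, 'i')): offset=2, physical=[i,B,A,D,E], logical=[A,D,E,i,B]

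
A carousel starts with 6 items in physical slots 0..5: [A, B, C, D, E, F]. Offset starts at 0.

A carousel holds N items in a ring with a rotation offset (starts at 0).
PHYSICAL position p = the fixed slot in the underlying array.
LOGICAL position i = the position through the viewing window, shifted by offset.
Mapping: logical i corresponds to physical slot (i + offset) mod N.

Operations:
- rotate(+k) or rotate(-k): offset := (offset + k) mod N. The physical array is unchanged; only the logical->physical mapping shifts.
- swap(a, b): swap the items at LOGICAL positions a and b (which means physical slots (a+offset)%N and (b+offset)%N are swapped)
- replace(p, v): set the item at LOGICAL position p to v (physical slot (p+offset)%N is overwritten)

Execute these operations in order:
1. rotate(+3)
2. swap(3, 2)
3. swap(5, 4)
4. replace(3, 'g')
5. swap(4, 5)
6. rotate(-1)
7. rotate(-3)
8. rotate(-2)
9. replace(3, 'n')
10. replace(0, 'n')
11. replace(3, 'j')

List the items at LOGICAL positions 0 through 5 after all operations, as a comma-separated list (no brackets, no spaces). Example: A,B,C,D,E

Answer: n,E,A,j,B,C

Derivation:
After op 1 (rotate(+3)): offset=3, physical=[A,B,C,D,E,F], logical=[D,E,F,A,B,C]
After op 2 (swap(3, 2)): offset=3, physical=[F,B,C,D,E,A], logical=[D,E,A,F,B,C]
After op 3 (swap(5, 4)): offset=3, physical=[F,C,B,D,E,A], logical=[D,E,A,F,C,B]
After op 4 (replace(3, 'g')): offset=3, physical=[g,C,B,D,E,A], logical=[D,E,A,g,C,B]
After op 5 (swap(4, 5)): offset=3, physical=[g,B,C,D,E,A], logical=[D,E,A,g,B,C]
After op 6 (rotate(-1)): offset=2, physical=[g,B,C,D,E,A], logical=[C,D,E,A,g,B]
After op 7 (rotate(-3)): offset=5, physical=[g,B,C,D,E,A], logical=[A,g,B,C,D,E]
After op 8 (rotate(-2)): offset=3, physical=[g,B,C,D,E,A], logical=[D,E,A,g,B,C]
After op 9 (replace(3, 'n')): offset=3, physical=[n,B,C,D,E,A], logical=[D,E,A,n,B,C]
After op 10 (replace(0, 'n')): offset=3, physical=[n,B,C,n,E,A], logical=[n,E,A,n,B,C]
After op 11 (replace(3, 'j')): offset=3, physical=[j,B,C,n,E,A], logical=[n,E,A,j,B,C]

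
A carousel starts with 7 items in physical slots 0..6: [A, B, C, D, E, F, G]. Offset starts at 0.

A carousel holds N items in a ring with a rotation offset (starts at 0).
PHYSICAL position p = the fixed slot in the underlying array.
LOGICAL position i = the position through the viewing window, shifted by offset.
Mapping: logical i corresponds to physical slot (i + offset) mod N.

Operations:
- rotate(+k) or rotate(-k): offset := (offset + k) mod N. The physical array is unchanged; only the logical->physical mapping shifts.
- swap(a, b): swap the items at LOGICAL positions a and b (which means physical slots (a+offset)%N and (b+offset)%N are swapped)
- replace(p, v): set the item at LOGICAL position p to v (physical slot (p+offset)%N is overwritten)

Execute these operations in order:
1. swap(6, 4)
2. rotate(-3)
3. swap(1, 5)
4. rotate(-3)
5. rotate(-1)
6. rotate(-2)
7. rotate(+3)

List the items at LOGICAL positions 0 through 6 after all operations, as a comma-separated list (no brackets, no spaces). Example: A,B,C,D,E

Answer: B,F,D,G,C,E,A

Derivation:
After op 1 (swap(6, 4)): offset=0, physical=[A,B,C,D,G,F,E], logical=[A,B,C,D,G,F,E]
After op 2 (rotate(-3)): offset=4, physical=[A,B,C,D,G,F,E], logical=[G,F,E,A,B,C,D]
After op 3 (swap(1, 5)): offset=4, physical=[A,B,F,D,G,C,E], logical=[G,C,E,A,B,F,D]
After op 4 (rotate(-3)): offset=1, physical=[A,B,F,D,G,C,E], logical=[B,F,D,G,C,E,A]
After op 5 (rotate(-1)): offset=0, physical=[A,B,F,D,G,C,E], logical=[A,B,F,D,G,C,E]
After op 6 (rotate(-2)): offset=5, physical=[A,B,F,D,G,C,E], logical=[C,E,A,B,F,D,G]
After op 7 (rotate(+3)): offset=1, physical=[A,B,F,D,G,C,E], logical=[B,F,D,G,C,E,A]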